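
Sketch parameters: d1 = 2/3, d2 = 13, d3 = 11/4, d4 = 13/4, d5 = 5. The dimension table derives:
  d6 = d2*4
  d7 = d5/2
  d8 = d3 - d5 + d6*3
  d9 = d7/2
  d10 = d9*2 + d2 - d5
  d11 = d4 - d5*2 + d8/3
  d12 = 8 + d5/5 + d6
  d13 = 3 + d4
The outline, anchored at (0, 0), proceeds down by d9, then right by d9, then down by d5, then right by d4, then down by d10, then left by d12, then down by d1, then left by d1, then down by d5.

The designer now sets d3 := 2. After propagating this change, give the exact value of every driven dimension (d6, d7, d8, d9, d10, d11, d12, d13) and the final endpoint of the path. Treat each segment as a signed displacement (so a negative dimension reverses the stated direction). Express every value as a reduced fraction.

Apply edit: d3 := 2
  d6 = d2*4 = 52
  d7 = d5/2 = 5/2
  d8 = d3 - d5 + d6*3 = 153
  d9 = d7/2 = 5/4
  d10 = d9*2 + d2 - d5 = 21/2
  d11 = d4 - d5*2 + d8/3 = 177/4
  d12 = 8 + d5/5 + d6 = 61
  d13 = 3 + d4 = 25/4
Walk from origin (0, 0):
  seg 1: down by d9 = 5/4 → (0, -5/4)
  seg 2: right by d9 = 5/4 → (5/4, -5/4)
  seg 3: down by d5 = 5 → (5/4, -25/4)
  seg 4: right by d4 = 13/4 → (9/2, -25/4)
  seg 5: down by d10 = 21/2 → (9/2, -67/4)
  seg 6: left by d12 = 61 → (-113/2, -67/4)
  seg 7: down by d1 = 2/3 → (-113/2, -209/12)
  seg 8: left by d1 = 2/3 → (-343/6, -209/12)
  seg 9: down by d5 = 5 → (-343/6, -269/12)

d6 = 52
d7 = 5/2
d8 = 153
d9 = 5/4
d10 = 21/2
d11 = 177/4
d12 = 61
d13 = 25/4
endpoint = (-343/6, -269/12)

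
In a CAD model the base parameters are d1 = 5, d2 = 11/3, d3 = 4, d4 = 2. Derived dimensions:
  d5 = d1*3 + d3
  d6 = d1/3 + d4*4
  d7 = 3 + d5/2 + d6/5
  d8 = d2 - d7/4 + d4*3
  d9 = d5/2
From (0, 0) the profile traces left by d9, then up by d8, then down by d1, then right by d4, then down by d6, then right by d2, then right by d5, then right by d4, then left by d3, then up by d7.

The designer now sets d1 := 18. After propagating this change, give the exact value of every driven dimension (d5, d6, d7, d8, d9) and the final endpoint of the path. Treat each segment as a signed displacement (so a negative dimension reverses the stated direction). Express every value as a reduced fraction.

Apply edit: d1 := 18
  d5 = d1*3 + d3 = 58
  d6 = d1/3 + d4*4 = 14
  d7 = 3 + d5/2 + d6/5 = 174/5
  d8 = d2 - d7/4 + d4*3 = 29/30
  d9 = d5/2 = 29
Walk from origin (0, 0):
  seg 1: left by d9 = 29 → (-29, 0)
  seg 2: up by d8 = 29/30 → (-29, 29/30)
  seg 3: down by d1 = 18 → (-29, -511/30)
  seg 4: right by d4 = 2 → (-27, -511/30)
  seg 5: down by d6 = 14 → (-27, -931/30)
  seg 6: right by d2 = 11/3 → (-70/3, -931/30)
  seg 7: right by d5 = 58 → (104/3, -931/30)
  seg 8: right by d4 = 2 → (110/3, -931/30)
  seg 9: left by d3 = 4 → (98/3, -931/30)
  seg 10: up by d7 = 174/5 → (98/3, 113/30)

d5 = 58
d6 = 14
d7 = 174/5
d8 = 29/30
d9 = 29
endpoint = (98/3, 113/30)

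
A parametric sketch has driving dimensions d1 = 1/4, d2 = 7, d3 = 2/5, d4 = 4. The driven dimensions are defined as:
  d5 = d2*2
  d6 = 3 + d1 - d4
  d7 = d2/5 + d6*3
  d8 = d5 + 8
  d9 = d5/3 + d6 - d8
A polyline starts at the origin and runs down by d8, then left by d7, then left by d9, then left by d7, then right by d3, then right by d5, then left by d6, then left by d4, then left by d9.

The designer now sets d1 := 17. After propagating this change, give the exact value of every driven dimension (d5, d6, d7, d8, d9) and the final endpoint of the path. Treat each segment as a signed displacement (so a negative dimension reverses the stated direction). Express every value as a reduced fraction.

Apply edit: d1 := 17
  d5 = d2*2 = 14
  d6 = 3 + d1 - d4 = 16
  d7 = d2/5 + d6*3 = 247/5
  d8 = d5 + 8 = 22
  d9 = d5/3 + d6 - d8 = -4/3
Walk from origin (0, 0):
  seg 1: down by d8 = 22 → (0, -22)
  seg 2: left by d7 = 247/5 → (-247/5, -22)
  seg 3: left by d9 = -4/3 → (-721/15, -22)
  seg 4: left by d7 = 247/5 → (-1462/15, -22)
  seg 5: right by d3 = 2/5 → (-1456/15, -22)
  seg 6: right by d5 = 14 → (-1246/15, -22)
  seg 7: left by d6 = 16 → (-1486/15, -22)
  seg 8: left by d4 = 4 → (-1546/15, -22)
  seg 9: left by d9 = -4/3 → (-1526/15, -22)

d5 = 14
d6 = 16
d7 = 247/5
d8 = 22
d9 = -4/3
endpoint = (-1526/15, -22)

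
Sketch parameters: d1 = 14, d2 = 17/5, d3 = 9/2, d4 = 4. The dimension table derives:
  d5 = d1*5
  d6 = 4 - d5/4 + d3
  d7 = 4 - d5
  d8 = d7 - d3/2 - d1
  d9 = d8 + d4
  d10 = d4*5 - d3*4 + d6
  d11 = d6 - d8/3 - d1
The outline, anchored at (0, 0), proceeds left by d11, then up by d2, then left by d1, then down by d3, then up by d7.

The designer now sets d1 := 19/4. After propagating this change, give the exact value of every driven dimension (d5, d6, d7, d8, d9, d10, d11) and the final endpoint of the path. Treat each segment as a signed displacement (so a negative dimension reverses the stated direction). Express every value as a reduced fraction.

Apply edit: d1 := 19/4
  d5 = d1*5 = 95/4
  d6 = 4 - d5/4 + d3 = 41/16
  d7 = 4 - d5 = -79/4
  d8 = d7 - d3/2 - d1 = -107/4
  d9 = d8 + d4 = -91/4
  d10 = d4*5 - d3*4 + d6 = 73/16
  d11 = d6 - d8/3 - d1 = 323/48
Walk from origin (0, 0):
  seg 1: left by d11 = 323/48 → (-323/48, 0)
  seg 2: up by d2 = 17/5 → (-323/48, 17/5)
  seg 3: left by d1 = 19/4 → (-551/48, 17/5)
  seg 4: down by d3 = 9/2 → (-551/48, -11/10)
  seg 5: up by d7 = -79/4 → (-551/48, -417/20)

d5 = 95/4
d6 = 41/16
d7 = -79/4
d8 = -107/4
d9 = -91/4
d10 = 73/16
d11 = 323/48
endpoint = (-551/48, -417/20)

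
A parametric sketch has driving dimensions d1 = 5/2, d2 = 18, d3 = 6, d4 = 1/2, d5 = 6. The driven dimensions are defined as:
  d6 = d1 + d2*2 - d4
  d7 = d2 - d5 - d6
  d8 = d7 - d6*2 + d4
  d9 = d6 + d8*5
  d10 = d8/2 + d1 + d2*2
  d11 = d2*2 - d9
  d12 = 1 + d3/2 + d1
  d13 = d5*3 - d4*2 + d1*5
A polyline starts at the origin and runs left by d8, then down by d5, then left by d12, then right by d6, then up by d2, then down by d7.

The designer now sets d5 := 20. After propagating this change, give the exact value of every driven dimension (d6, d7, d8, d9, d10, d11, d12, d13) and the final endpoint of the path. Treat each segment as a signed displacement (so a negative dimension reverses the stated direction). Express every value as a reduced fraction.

Apply edit: d5 := 20
  d6 = d1 + d2*2 - d4 = 38
  d7 = d2 - d5 - d6 = -40
  d8 = d7 - d6*2 + d4 = -231/2
  d9 = d6 + d8*5 = -1079/2
  d10 = d8/2 + d1 + d2*2 = -77/4
  d11 = d2*2 - d9 = 1151/2
  d12 = 1 + d3/2 + d1 = 13/2
  d13 = d5*3 - d4*2 + d1*5 = 143/2
Walk from origin (0, 0):
  seg 1: left by d8 = -231/2 → (231/2, 0)
  seg 2: down by d5 = 20 → (231/2, -20)
  seg 3: left by d12 = 13/2 → (109, -20)
  seg 4: right by d6 = 38 → (147, -20)
  seg 5: up by d2 = 18 → (147, -2)
  seg 6: down by d7 = -40 → (147, 38)

d6 = 38
d7 = -40
d8 = -231/2
d9 = -1079/2
d10 = -77/4
d11 = 1151/2
d12 = 13/2
d13 = 143/2
endpoint = (147, 38)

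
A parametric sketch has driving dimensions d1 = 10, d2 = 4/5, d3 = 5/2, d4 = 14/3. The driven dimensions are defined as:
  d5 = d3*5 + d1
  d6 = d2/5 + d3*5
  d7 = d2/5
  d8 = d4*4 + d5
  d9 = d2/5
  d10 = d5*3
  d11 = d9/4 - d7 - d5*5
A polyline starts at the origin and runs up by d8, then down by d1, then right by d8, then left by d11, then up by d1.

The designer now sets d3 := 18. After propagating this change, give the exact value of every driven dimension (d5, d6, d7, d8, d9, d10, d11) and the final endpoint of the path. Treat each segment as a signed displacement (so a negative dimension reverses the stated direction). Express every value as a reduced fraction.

Apply edit: d3 := 18
  d5 = d3*5 + d1 = 100
  d6 = d2/5 + d3*5 = 2254/25
  d7 = d2/5 = 4/25
  d8 = d4*4 + d5 = 356/3
  d9 = d2/5 = 4/25
  d10 = d5*3 = 300
  d11 = d9/4 - d7 - d5*5 = -12503/25
Walk from origin (0, 0):
  seg 1: up by d8 = 356/3 → (0, 356/3)
  seg 2: down by d1 = 10 → (0, 326/3)
  seg 3: right by d8 = 356/3 → (356/3, 326/3)
  seg 4: left by d11 = -12503/25 → (46409/75, 326/3)
  seg 5: up by d1 = 10 → (46409/75, 356/3)

d5 = 100
d6 = 2254/25
d7 = 4/25
d8 = 356/3
d9 = 4/25
d10 = 300
d11 = -12503/25
endpoint = (46409/75, 356/3)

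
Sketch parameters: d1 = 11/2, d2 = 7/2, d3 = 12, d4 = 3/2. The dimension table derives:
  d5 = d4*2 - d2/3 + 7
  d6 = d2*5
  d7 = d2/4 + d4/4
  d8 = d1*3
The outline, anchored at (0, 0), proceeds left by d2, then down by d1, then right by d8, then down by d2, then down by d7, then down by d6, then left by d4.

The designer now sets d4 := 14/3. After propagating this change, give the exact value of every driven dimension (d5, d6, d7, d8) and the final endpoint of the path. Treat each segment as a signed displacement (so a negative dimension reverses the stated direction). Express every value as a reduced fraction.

Apply edit: d4 := 14/3
  d5 = d4*2 - d2/3 + 7 = 91/6
  d6 = d2*5 = 35/2
  d7 = d2/4 + d4/4 = 49/24
  d8 = d1*3 = 33/2
Walk from origin (0, 0):
  seg 1: left by d2 = 7/2 → (-7/2, 0)
  seg 2: down by d1 = 11/2 → (-7/2, -11/2)
  seg 3: right by d8 = 33/2 → (13, -11/2)
  seg 4: down by d2 = 7/2 → (13, -9)
  seg 5: down by d7 = 49/24 → (13, -265/24)
  seg 6: down by d6 = 35/2 → (13, -685/24)
  seg 7: left by d4 = 14/3 → (25/3, -685/24)

d5 = 91/6
d6 = 35/2
d7 = 49/24
d8 = 33/2
endpoint = (25/3, -685/24)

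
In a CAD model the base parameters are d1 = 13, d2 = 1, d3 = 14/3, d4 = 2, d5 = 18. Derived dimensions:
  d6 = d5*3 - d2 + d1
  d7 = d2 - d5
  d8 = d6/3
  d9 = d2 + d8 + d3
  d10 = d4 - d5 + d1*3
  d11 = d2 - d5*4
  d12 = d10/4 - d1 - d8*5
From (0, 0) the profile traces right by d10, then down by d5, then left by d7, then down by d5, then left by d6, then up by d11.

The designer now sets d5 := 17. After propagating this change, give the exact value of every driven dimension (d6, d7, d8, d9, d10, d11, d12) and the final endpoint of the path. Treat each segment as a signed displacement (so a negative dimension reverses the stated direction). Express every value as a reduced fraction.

d6 = 63
d7 = -16
d8 = 21
d9 = 80/3
d10 = 24
d11 = -67
d12 = -112
endpoint = (-23, -101)

Apply edit: d5 := 17
  d6 = d5*3 - d2 + d1 = 63
  d7 = d2 - d5 = -16
  d8 = d6/3 = 21
  d9 = d2 + d8 + d3 = 80/3
  d10 = d4 - d5 + d1*3 = 24
  d11 = d2 - d5*4 = -67
  d12 = d10/4 - d1 - d8*5 = -112
Walk from origin (0, 0):
  seg 1: right by d10 = 24 → (24, 0)
  seg 2: down by d5 = 17 → (24, -17)
  seg 3: left by d7 = -16 → (40, -17)
  seg 4: down by d5 = 17 → (40, -34)
  seg 5: left by d6 = 63 → (-23, -34)
  seg 6: up by d11 = -67 → (-23, -101)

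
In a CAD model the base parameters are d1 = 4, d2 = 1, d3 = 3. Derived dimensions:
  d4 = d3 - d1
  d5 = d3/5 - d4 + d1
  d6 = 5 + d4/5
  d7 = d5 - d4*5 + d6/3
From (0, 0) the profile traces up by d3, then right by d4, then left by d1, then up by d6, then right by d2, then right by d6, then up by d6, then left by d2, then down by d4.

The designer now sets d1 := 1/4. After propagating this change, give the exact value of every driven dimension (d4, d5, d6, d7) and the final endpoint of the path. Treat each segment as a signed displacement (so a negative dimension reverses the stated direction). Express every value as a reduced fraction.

d4 = 11/4
d5 = -19/10
d6 = 111/20
d7 = -69/5
endpoint = (161/20, 227/20)

Apply edit: d1 := 1/4
  d4 = d3 - d1 = 11/4
  d5 = d3/5 - d4 + d1 = -19/10
  d6 = 5 + d4/5 = 111/20
  d7 = d5 - d4*5 + d6/3 = -69/5
Walk from origin (0, 0):
  seg 1: up by d3 = 3 → (0, 3)
  seg 2: right by d4 = 11/4 → (11/4, 3)
  seg 3: left by d1 = 1/4 → (5/2, 3)
  seg 4: up by d6 = 111/20 → (5/2, 171/20)
  seg 5: right by d2 = 1 → (7/2, 171/20)
  seg 6: right by d6 = 111/20 → (181/20, 171/20)
  seg 7: up by d6 = 111/20 → (181/20, 141/10)
  seg 8: left by d2 = 1 → (161/20, 141/10)
  seg 9: down by d4 = 11/4 → (161/20, 227/20)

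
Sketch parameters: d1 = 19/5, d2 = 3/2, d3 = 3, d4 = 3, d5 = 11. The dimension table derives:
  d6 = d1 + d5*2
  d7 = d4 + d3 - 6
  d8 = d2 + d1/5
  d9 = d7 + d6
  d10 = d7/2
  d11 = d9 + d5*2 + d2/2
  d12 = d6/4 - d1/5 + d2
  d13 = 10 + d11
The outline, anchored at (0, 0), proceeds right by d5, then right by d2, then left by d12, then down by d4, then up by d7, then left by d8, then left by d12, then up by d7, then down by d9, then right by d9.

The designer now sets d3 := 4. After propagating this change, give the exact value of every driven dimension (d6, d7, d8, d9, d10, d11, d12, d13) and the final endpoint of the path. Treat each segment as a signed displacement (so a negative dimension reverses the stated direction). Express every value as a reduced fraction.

Apply edit: d3 := 4
  d6 = d1 + d5*2 = 129/5
  d7 = d4 + d3 - 6 = 1
  d8 = d2 + d1/5 = 113/50
  d9 = d7 + d6 = 134/5
  d10 = d7/2 = 1/2
  d11 = d9 + d5*2 + d2/2 = 991/20
  d12 = d6/4 - d1/5 + d2 = 719/100
  d13 = 10 + d11 = 1191/20
Walk from origin (0, 0):
  seg 1: right by d5 = 11 → (11, 0)
  seg 2: right by d2 = 3/2 → (25/2, 0)
  seg 3: left by d12 = 719/100 → (531/100, 0)
  seg 4: down by d4 = 3 → (531/100, -3)
  seg 5: up by d7 = 1 → (531/100, -2)
  seg 6: left by d8 = 113/50 → (61/20, -2)
  seg 7: left by d12 = 719/100 → (-207/50, -2)
  seg 8: up by d7 = 1 → (-207/50, -1)
  seg 9: down by d9 = 134/5 → (-207/50, -139/5)
  seg 10: right by d9 = 134/5 → (1133/50, -139/5)

d6 = 129/5
d7 = 1
d8 = 113/50
d9 = 134/5
d10 = 1/2
d11 = 991/20
d12 = 719/100
d13 = 1191/20
endpoint = (1133/50, -139/5)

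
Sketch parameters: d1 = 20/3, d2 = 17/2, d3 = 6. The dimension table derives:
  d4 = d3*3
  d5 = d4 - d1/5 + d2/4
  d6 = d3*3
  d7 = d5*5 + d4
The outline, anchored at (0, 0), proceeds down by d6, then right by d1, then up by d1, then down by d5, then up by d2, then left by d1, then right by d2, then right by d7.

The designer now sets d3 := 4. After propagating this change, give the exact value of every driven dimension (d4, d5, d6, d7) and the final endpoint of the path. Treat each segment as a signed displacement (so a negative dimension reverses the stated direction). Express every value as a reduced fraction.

Apply edit: d3 := 4
  d4 = d3*3 = 12
  d5 = d4 - d1/5 + d2/4 = 307/24
  d6 = d3*3 = 12
  d7 = d5*5 + d4 = 1823/24
Walk from origin (0, 0):
  seg 1: down by d6 = 12 → (0, -12)
  seg 2: right by d1 = 20/3 → (20/3, -12)
  seg 3: up by d1 = 20/3 → (20/3, -16/3)
  seg 4: down by d5 = 307/24 → (20/3, -145/8)
  seg 5: up by d2 = 17/2 → (20/3, -77/8)
  seg 6: left by d1 = 20/3 → (0, -77/8)
  seg 7: right by d2 = 17/2 → (17/2, -77/8)
  seg 8: right by d7 = 1823/24 → (2027/24, -77/8)

d4 = 12
d5 = 307/24
d6 = 12
d7 = 1823/24
endpoint = (2027/24, -77/8)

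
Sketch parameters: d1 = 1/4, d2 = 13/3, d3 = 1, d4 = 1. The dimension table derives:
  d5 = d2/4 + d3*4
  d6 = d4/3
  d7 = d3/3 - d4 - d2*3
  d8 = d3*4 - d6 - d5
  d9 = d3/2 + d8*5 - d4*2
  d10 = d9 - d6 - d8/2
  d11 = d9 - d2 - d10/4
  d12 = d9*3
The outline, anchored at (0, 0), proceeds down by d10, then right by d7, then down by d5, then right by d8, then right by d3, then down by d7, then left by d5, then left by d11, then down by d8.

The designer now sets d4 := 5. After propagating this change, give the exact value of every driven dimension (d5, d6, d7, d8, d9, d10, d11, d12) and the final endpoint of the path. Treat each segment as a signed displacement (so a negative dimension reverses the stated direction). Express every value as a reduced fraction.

d5 = 61/12
d6 = 5/3
d7 = -53/3
d8 = -11/4
d9 = -93/4
d10 = -565/24
d11 = -2083/96
d12 = -279/4
endpoint = (-269/96, 311/8)

Apply edit: d4 := 5
  d5 = d2/4 + d3*4 = 61/12
  d6 = d4/3 = 5/3
  d7 = d3/3 - d4 - d2*3 = -53/3
  d8 = d3*4 - d6 - d5 = -11/4
  d9 = d3/2 + d8*5 - d4*2 = -93/4
  d10 = d9 - d6 - d8/2 = -565/24
  d11 = d9 - d2 - d10/4 = -2083/96
  d12 = d9*3 = -279/4
Walk from origin (0, 0):
  seg 1: down by d10 = -565/24 → (0, 565/24)
  seg 2: right by d7 = -53/3 → (-53/3, 565/24)
  seg 3: down by d5 = 61/12 → (-53/3, 443/24)
  seg 4: right by d8 = -11/4 → (-245/12, 443/24)
  seg 5: right by d3 = 1 → (-233/12, 443/24)
  seg 6: down by d7 = -53/3 → (-233/12, 289/8)
  seg 7: left by d5 = 61/12 → (-49/2, 289/8)
  seg 8: left by d11 = -2083/96 → (-269/96, 289/8)
  seg 9: down by d8 = -11/4 → (-269/96, 311/8)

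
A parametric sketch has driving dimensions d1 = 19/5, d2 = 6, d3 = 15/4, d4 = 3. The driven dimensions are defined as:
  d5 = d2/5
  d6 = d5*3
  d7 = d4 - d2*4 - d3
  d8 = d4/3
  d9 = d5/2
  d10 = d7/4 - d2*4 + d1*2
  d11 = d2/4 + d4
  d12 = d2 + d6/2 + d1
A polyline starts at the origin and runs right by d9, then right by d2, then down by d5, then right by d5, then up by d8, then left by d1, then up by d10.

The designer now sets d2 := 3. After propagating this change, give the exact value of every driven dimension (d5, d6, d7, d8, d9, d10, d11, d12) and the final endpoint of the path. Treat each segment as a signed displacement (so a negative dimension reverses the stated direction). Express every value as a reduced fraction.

d5 = 3/5
d6 = 9/5
d7 = -51/4
d8 = 1
d9 = 3/10
d10 = -607/80
d11 = 15/4
d12 = 77/10
endpoint = (1/10, -115/16)

Apply edit: d2 := 3
  d5 = d2/5 = 3/5
  d6 = d5*3 = 9/5
  d7 = d4 - d2*4 - d3 = -51/4
  d8 = d4/3 = 1
  d9 = d5/2 = 3/10
  d10 = d7/4 - d2*4 + d1*2 = -607/80
  d11 = d2/4 + d4 = 15/4
  d12 = d2 + d6/2 + d1 = 77/10
Walk from origin (0, 0):
  seg 1: right by d9 = 3/10 → (3/10, 0)
  seg 2: right by d2 = 3 → (33/10, 0)
  seg 3: down by d5 = 3/5 → (33/10, -3/5)
  seg 4: right by d5 = 3/5 → (39/10, -3/5)
  seg 5: up by d8 = 1 → (39/10, 2/5)
  seg 6: left by d1 = 19/5 → (1/10, 2/5)
  seg 7: up by d10 = -607/80 → (1/10, -115/16)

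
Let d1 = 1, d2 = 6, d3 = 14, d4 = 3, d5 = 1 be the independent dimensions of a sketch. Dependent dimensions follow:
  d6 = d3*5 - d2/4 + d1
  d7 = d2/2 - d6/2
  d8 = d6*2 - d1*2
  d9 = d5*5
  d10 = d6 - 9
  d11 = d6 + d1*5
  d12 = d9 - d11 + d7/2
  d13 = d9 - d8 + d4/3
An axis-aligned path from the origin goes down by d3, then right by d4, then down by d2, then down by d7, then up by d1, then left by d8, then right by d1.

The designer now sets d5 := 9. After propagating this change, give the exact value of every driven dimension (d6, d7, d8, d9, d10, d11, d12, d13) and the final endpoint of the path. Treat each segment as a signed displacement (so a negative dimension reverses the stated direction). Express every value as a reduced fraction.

Apply edit: d5 := 9
  d6 = d3*5 - d2/4 + d1 = 139/2
  d7 = d2/2 - d6/2 = -127/4
  d8 = d6*2 - d1*2 = 137
  d9 = d5*5 = 45
  d10 = d6 - 9 = 121/2
  d11 = d6 + d1*5 = 149/2
  d12 = d9 - d11 + d7/2 = -363/8
  d13 = d9 - d8 + d4/3 = -91
Walk from origin (0, 0):
  seg 1: down by d3 = 14 → (0, -14)
  seg 2: right by d4 = 3 → (3, -14)
  seg 3: down by d2 = 6 → (3, -20)
  seg 4: down by d7 = -127/4 → (3, 47/4)
  seg 5: up by d1 = 1 → (3, 51/4)
  seg 6: left by d8 = 137 → (-134, 51/4)
  seg 7: right by d1 = 1 → (-133, 51/4)

d6 = 139/2
d7 = -127/4
d8 = 137
d9 = 45
d10 = 121/2
d11 = 149/2
d12 = -363/8
d13 = -91
endpoint = (-133, 51/4)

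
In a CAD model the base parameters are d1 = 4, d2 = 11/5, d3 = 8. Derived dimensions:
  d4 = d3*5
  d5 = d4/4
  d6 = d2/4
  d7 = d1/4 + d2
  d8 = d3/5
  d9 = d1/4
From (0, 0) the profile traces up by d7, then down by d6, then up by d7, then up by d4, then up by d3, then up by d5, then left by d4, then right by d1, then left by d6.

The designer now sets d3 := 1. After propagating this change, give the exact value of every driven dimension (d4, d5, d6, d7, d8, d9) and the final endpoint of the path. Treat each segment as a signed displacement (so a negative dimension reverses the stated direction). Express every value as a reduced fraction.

d4 = 5
d5 = 5/4
d6 = 11/20
d7 = 16/5
d8 = 1/5
d9 = 1
endpoint = (-31/20, 131/10)

Apply edit: d3 := 1
  d4 = d3*5 = 5
  d5 = d4/4 = 5/4
  d6 = d2/4 = 11/20
  d7 = d1/4 + d2 = 16/5
  d8 = d3/5 = 1/5
  d9 = d1/4 = 1
Walk from origin (0, 0):
  seg 1: up by d7 = 16/5 → (0, 16/5)
  seg 2: down by d6 = 11/20 → (0, 53/20)
  seg 3: up by d7 = 16/5 → (0, 117/20)
  seg 4: up by d4 = 5 → (0, 217/20)
  seg 5: up by d3 = 1 → (0, 237/20)
  seg 6: up by d5 = 5/4 → (0, 131/10)
  seg 7: left by d4 = 5 → (-5, 131/10)
  seg 8: right by d1 = 4 → (-1, 131/10)
  seg 9: left by d6 = 11/20 → (-31/20, 131/10)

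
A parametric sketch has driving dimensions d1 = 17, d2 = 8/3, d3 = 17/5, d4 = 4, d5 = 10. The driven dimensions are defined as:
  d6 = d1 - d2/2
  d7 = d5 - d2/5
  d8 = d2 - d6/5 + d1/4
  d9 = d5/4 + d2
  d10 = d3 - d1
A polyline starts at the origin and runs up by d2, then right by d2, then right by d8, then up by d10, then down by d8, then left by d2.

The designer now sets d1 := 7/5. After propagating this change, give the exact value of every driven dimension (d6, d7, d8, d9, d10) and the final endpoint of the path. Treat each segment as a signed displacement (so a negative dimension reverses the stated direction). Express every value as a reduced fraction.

d6 = 1/15
d7 = 142/15
d8 = 901/300
d9 = 31/6
d10 = 2
endpoint = (901/300, 499/300)

Apply edit: d1 := 7/5
  d6 = d1 - d2/2 = 1/15
  d7 = d5 - d2/5 = 142/15
  d8 = d2 - d6/5 + d1/4 = 901/300
  d9 = d5/4 + d2 = 31/6
  d10 = d3 - d1 = 2
Walk from origin (0, 0):
  seg 1: up by d2 = 8/3 → (0, 8/3)
  seg 2: right by d2 = 8/3 → (8/3, 8/3)
  seg 3: right by d8 = 901/300 → (567/100, 8/3)
  seg 4: up by d10 = 2 → (567/100, 14/3)
  seg 5: down by d8 = 901/300 → (567/100, 499/300)
  seg 6: left by d2 = 8/3 → (901/300, 499/300)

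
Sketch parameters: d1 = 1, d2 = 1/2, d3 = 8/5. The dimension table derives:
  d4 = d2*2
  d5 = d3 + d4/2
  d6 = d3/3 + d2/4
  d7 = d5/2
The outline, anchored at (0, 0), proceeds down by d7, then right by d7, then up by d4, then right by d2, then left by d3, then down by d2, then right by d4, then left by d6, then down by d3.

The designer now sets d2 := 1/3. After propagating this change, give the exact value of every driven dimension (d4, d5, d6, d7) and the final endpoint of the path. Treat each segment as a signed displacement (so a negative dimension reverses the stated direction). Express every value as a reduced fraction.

d4 = 2/3
d5 = 29/15
d6 = 37/60
d7 = 29/30
endpoint = (-1/4, -67/30)

Apply edit: d2 := 1/3
  d4 = d2*2 = 2/3
  d5 = d3 + d4/2 = 29/15
  d6 = d3/3 + d2/4 = 37/60
  d7 = d5/2 = 29/30
Walk from origin (0, 0):
  seg 1: down by d7 = 29/30 → (0, -29/30)
  seg 2: right by d7 = 29/30 → (29/30, -29/30)
  seg 3: up by d4 = 2/3 → (29/30, -3/10)
  seg 4: right by d2 = 1/3 → (13/10, -3/10)
  seg 5: left by d3 = 8/5 → (-3/10, -3/10)
  seg 6: down by d2 = 1/3 → (-3/10, -19/30)
  seg 7: right by d4 = 2/3 → (11/30, -19/30)
  seg 8: left by d6 = 37/60 → (-1/4, -19/30)
  seg 9: down by d3 = 8/5 → (-1/4, -67/30)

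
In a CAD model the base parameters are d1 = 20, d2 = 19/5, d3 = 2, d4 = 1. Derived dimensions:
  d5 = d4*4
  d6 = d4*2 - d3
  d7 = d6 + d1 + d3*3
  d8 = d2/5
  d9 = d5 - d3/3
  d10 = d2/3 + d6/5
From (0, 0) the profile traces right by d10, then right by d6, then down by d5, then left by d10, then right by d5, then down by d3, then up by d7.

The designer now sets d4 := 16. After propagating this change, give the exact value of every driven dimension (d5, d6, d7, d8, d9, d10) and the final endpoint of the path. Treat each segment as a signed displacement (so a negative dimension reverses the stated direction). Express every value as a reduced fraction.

d5 = 64
d6 = 30
d7 = 56
d8 = 19/25
d9 = 190/3
d10 = 109/15
endpoint = (94, -10)

Apply edit: d4 := 16
  d5 = d4*4 = 64
  d6 = d4*2 - d3 = 30
  d7 = d6 + d1 + d3*3 = 56
  d8 = d2/5 = 19/25
  d9 = d5 - d3/3 = 190/3
  d10 = d2/3 + d6/5 = 109/15
Walk from origin (0, 0):
  seg 1: right by d10 = 109/15 → (109/15, 0)
  seg 2: right by d6 = 30 → (559/15, 0)
  seg 3: down by d5 = 64 → (559/15, -64)
  seg 4: left by d10 = 109/15 → (30, -64)
  seg 5: right by d5 = 64 → (94, -64)
  seg 6: down by d3 = 2 → (94, -66)
  seg 7: up by d7 = 56 → (94, -10)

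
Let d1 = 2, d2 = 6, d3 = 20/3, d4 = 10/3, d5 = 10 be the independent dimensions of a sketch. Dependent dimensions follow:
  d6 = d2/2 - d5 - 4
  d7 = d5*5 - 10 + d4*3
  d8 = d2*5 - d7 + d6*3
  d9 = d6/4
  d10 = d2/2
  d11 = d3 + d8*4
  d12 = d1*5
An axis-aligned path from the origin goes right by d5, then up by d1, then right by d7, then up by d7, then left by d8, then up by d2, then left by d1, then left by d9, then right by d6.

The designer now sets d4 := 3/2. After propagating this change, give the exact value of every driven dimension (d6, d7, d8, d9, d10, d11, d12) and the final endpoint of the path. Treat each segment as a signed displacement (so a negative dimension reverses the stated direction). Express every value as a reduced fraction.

d6 = -11
d7 = 89/2
d8 = -95/2
d9 = -11/4
d10 = 3
d11 = -550/3
d12 = 10
endpoint = (367/4, 105/2)

Apply edit: d4 := 3/2
  d6 = d2/2 - d5 - 4 = -11
  d7 = d5*5 - 10 + d4*3 = 89/2
  d8 = d2*5 - d7 + d6*3 = -95/2
  d9 = d6/4 = -11/4
  d10 = d2/2 = 3
  d11 = d3 + d8*4 = -550/3
  d12 = d1*5 = 10
Walk from origin (0, 0):
  seg 1: right by d5 = 10 → (10, 0)
  seg 2: up by d1 = 2 → (10, 2)
  seg 3: right by d7 = 89/2 → (109/2, 2)
  seg 4: up by d7 = 89/2 → (109/2, 93/2)
  seg 5: left by d8 = -95/2 → (102, 93/2)
  seg 6: up by d2 = 6 → (102, 105/2)
  seg 7: left by d1 = 2 → (100, 105/2)
  seg 8: left by d9 = -11/4 → (411/4, 105/2)
  seg 9: right by d6 = -11 → (367/4, 105/2)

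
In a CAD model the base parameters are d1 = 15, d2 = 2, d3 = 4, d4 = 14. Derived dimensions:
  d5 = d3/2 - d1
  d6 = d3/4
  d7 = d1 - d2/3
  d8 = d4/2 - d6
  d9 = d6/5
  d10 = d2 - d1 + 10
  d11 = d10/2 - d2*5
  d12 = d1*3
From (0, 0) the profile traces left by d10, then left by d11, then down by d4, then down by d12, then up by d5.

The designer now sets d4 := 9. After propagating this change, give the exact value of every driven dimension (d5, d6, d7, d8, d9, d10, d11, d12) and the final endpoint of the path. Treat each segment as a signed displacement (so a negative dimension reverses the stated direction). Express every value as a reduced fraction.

d5 = -13
d6 = 1
d7 = 43/3
d8 = 7/2
d9 = 1/5
d10 = -3
d11 = -23/2
d12 = 45
endpoint = (29/2, -67)

Apply edit: d4 := 9
  d5 = d3/2 - d1 = -13
  d6 = d3/4 = 1
  d7 = d1 - d2/3 = 43/3
  d8 = d4/2 - d6 = 7/2
  d9 = d6/5 = 1/5
  d10 = d2 - d1 + 10 = -3
  d11 = d10/2 - d2*5 = -23/2
  d12 = d1*3 = 45
Walk from origin (0, 0):
  seg 1: left by d10 = -3 → (3, 0)
  seg 2: left by d11 = -23/2 → (29/2, 0)
  seg 3: down by d4 = 9 → (29/2, -9)
  seg 4: down by d12 = 45 → (29/2, -54)
  seg 5: up by d5 = -13 → (29/2, -67)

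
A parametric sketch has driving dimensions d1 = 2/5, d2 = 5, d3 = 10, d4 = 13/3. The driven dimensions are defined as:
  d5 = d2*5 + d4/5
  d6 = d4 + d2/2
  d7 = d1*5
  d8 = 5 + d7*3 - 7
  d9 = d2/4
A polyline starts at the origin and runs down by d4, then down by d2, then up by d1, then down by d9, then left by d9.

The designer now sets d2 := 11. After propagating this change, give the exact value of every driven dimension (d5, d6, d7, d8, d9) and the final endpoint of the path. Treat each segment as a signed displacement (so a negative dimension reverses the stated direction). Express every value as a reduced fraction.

d5 = 838/15
d6 = 59/6
d7 = 2
d8 = 4
d9 = 11/4
endpoint = (-11/4, -1061/60)

Apply edit: d2 := 11
  d5 = d2*5 + d4/5 = 838/15
  d6 = d4 + d2/2 = 59/6
  d7 = d1*5 = 2
  d8 = 5 + d7*3 - 7 = 4
  d9 = d2/4 = 11/4
Walk from origin (0, 0):
  seg 1: down by d4 = 13/3 → (0, -13/3)
  seg 2: down by d2 = 11 → (0, -46/3)
  seg 3: up by d1 = 2/5 → (0, -224/15)
  seg 4: down by d9 = 11/4 → (0, -1061/60)
  seg 5: left by d9 = 11/4 → (-11/4, -1061/60)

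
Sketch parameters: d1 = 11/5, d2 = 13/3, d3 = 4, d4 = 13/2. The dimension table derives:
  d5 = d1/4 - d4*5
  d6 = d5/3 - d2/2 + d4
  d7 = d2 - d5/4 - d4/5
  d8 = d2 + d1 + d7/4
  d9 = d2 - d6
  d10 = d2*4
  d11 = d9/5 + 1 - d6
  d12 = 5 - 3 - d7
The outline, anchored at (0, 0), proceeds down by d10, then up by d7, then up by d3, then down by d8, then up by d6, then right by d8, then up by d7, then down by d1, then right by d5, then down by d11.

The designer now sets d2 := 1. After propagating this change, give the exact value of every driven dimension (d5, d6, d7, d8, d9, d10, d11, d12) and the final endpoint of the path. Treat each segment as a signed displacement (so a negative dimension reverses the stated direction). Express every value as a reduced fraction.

d5 = -639/20
d6 = -93/20
d7 = 123/16
d8 = 1639/320
d9 = 113/20
d10 = 4
d11 = 339/50
d12 = -91/16
endpoint = (-1717/64, -5403/1600)

Apply edit: d2 := 1
  d5 = d1/4 - d4*5 = -639/20
  d6 = d5/3 - d2/2 + d4 = -93/20
  d7 = d2 - d5/4 - d4/5 = 123/16
  d8 = d2 + d1 + d7/4 = 1639/320
  d9 = d2 - d6 = 113/20
  d10 = d2*4 = 4
  d11 = d9/5 + 1 - d6 = 339/50
  d12 = 5 - 3 - d7 = -91/16
Walk from origin (0, 0):
  seg 1: down by d10 = 4 → (0, -4)
  seg 2: up by d7 = 123/16 → (0, 59/16)
  seg 3: up by d3 = 4 → (0, 123/16)
  seg 4: down by d8 = 1639/320 → (0, 821/320)
  seg 5: up by d6 = -93/20 → (0, -667/320)
  seg 6: right by d8 = 1639/320 → (1639/320, -667/320)
  seg 7: up by d7 = 123/16 → (1639/320, 1793/320)
  seg 8: down by d1 = 11/5 → (1639/320, 1089/320)
  seg 9: right by d5 = -639/20 → (-1717/64, 1089/320)
  seg 10: down by d11 = 339/50 → (-1717/64, -5403/1600)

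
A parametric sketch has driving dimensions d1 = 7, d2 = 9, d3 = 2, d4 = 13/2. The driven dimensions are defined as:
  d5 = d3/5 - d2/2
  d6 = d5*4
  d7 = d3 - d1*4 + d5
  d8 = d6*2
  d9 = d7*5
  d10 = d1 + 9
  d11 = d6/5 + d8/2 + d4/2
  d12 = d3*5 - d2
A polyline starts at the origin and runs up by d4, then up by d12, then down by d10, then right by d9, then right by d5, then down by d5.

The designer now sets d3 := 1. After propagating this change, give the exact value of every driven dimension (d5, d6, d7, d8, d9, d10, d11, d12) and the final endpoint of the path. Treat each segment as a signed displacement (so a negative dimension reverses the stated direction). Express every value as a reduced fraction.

Apply edit: d3 := 1
  d5 = d3/5 - d2/2 = -43/10
  d6 = d5*4 = -86/5
  d7 = d3 - d1*4 + d5 = -313/10
  d8 = d6*2 = -172/5
  d9 = d7*5 = -313/2
  d10 = d1 + 9 = 16
  d11 = d6/5 + d8/2 + d4/2 = -1739/100
  d12 = d3*5 - d2 = -4
Walk from origin (0, 0):
  seg 1: up by d4 = 13/2 → (0, 13/2)
  seg 2: up by d12 = -4 → (0, 5/2)
  seg 3: down by d10 = 16 → (0, -27/2)
  seg 4: right by d9 = -313/2 → (-313/2, -27/2)
  seg 5: right by d5 = -43/10 → (-804/5, -27/2)
  seg 6: down by d5 = -43/10 → (-804/5, -46/5)

d5 = -43/10
d6 = -86/5
d7 = -313/10
d8 = -172/5
d9 = -313/2
d10 = 16
d11 = -1739/100
d12 = -4
endpoint = (-804/5, -46/5)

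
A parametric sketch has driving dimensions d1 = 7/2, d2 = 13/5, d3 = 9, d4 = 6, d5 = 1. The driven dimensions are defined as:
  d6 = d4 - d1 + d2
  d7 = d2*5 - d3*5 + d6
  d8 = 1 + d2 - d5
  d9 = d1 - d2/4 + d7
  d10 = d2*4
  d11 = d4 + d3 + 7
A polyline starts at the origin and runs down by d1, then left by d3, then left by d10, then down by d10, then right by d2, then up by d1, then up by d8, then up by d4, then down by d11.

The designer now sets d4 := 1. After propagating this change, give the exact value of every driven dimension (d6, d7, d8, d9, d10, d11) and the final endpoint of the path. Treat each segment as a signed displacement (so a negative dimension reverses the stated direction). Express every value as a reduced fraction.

d6 = 1/10
d7 = -319/10
d8 = 13/5
d9 = -581/20
d10 = 52/5
d11 = 17
endpoint = (-84/5, -119/5)

Apply edit: d4 := 1
  d6 = d4 - d1 + d2 = 1/10
  d7 = d2*5 - d3*5 + d6 = -319/10
  d8 = 1 + d2 - d5 = 13/5
  d9 = d1 - d2/4 + d7 = -581/20
  d10 = d2*4 = 52/5
  d11 = d4 + d3 + 7 = 17
Walk from origin (0, 0):
  seg 1: down by d1 = 7/2 → (0, -7/2)
  seg 2: left by d3 = 9 → (-9, -7/2)
  seg 3: left by d10 = 52/5 → (-97/5, -7/2)
  seg 4: down by d10 = 52/5 → (-97/5, -139/10)
  seg 5: right by d2 = 13/5 → (-84/5, -139/10)
  seg 6: up by d1 = 7/2 → (-84/5, -52/5)
  seg 7: up by d8 = 13/5 → (-84/5, -39/5)
  seg 8: up by d4 = 1 → (-84/5, -34/5)
  seg 9: down by d11 = 17 → (-84/5, -119/5)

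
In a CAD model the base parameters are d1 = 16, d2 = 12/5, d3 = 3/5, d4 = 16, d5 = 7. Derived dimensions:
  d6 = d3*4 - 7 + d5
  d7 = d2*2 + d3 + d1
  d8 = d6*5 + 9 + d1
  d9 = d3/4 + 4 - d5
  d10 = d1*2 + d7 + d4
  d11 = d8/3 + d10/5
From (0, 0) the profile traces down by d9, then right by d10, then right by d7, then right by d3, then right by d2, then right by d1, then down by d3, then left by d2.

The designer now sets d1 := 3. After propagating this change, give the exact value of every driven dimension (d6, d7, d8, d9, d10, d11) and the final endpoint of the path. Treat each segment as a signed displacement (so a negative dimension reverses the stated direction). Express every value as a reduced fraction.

Apply edit: d1 := 3
  d6 = d3*4 - 7 + d5 = 12/5
  d7 = d2*2 + d3 + d1 = 42/5
  d8 = d6*5 + 9 + d1 = 24
  d9 = d3/4 + 4 - d5 = -57/20
  d10 = d1*2 + d7 + d4 = 152/5
  d11 = d8/3 + d10/5 = 352/25
Walk from origin (0, 0):
  seg 1: down by d9 = -57/20 → (0, 57/20)
  seg 2: right by d10 = 152/5 → (152/5, 57/20)
  seg 3: right by d7 = 42/5 → (194/5, 57/20)
  seg 4: right by d3 = 3/5 → (197/5, 57/20)
  seg 5: right by d2 = 12/5 → (209/5, 57/20)
  seg 6: right by d1 = 3 → (224/5, 57/20)
  seg 7: down by d3 = 3/5 → (224/5, 9/4)
  seg 8: left by d2 = 12/5 → (212/5, 9/4)

d6 = 12/5
d7 = 42/5
d8 = 24
d9 = -57/20
d10 = 152/5
d11 = 352/25
endpoint = (212/5, 9/4)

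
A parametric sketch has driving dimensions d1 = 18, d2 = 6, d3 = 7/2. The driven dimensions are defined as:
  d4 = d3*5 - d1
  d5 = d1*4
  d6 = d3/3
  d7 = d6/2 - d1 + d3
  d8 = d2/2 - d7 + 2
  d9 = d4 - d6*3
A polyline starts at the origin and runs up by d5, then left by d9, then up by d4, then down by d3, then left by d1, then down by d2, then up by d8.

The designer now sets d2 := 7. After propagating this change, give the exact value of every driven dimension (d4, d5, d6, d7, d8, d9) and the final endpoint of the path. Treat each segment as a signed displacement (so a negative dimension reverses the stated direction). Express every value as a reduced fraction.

Apply edit: d2 := 7
  d4 = d3*5 - d1 = -1/2
  d5 = d1*4 = 72
  d6 = d3/3 = 7/6
  d7 = d6/2 - d1 + d3 = -167/12
  d8 = d2/2 - d7 + 2 = 233/12
  d9 = d4 - d6*3 = -4
Walk from origin (0, 0):
  seg 1: up by d5 = 72 → (0, 72)
  seg 2: left by d9 = -4 → (4, 72)
  seg 3: up by d4 = -1/2 → (4, 143/2)
  seg 4: down by d3 = 7/2 → (4, 68)
  seg 5: left by d1 = 18 → (-14, 68)
  seg 6: down by d2 = 7 → (-14, 61)
  seg 7: up by d8 = 233/12 → (-14, 965/12)

d4 = -1/2
d5 = 72
d6 = 7/6
d7 = -167/12
d8 = 233/12
d9 = -4
endpoint = (-14, 965/12)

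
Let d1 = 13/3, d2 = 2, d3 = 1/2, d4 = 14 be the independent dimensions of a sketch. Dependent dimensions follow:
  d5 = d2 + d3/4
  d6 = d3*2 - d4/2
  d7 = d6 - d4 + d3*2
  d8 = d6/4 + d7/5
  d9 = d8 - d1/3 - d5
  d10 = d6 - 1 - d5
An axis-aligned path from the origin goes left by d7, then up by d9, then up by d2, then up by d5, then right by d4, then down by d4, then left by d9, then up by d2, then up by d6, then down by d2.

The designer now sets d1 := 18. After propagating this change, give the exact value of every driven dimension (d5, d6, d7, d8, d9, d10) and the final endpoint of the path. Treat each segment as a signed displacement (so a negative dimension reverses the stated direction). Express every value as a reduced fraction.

d5 = 17/8
d6 = -6
d7 = -19
d8 = -53/10
d9 = -537/40
d10 = -73/8
endpoint = (1857/40, -293/10)

Apply edit: d1 := 18
  d5 = d2 + d3/4 = 17/8
  d6 = d3*2 - d4/2 = -6
  d7 = d6 - d4 + d3*2 = -19
  d8 = d6/4 + d7/5 = -53/10
  d9 = d8 - d1/3 - d5 = -537/40
  d10 = d6 - 1 - d5 = -73/8
Walk from origin (0, 0):
  seg 1: left by d7 = -19 → (19, 0)
  seg 2: up by d9 = -537/40 → (19, -537/40)
  seg 3: up by d2 = 2 → (19, -457/40)
  seg 4: up by d5 = 17/8 → (19, -93/10)
  seg 5: right by d4 = 14 → (33, -93/10)
  seg 6: down by d4 = 14 → (33, -233/10)
  seg 7: left by d9 = -537/40 → (1857/40, -233/10)
  seg 8: up by d2 = 2 → (1857/40, -213/10)
  seg 9: up by d6 = -6 → (1857/40, -273/10)
  seg 10: down by d2 = 2 → (1857/40, -293/10)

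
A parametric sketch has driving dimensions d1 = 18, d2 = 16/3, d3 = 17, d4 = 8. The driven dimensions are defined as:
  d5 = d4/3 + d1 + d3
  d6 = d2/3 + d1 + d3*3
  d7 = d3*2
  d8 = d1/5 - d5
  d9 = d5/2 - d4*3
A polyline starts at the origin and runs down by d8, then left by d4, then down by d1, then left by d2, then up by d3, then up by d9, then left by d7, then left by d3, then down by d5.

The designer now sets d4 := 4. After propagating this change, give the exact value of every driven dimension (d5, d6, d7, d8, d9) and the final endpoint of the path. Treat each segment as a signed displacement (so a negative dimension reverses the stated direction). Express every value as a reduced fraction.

d5 = 109/3
d6 = 637/9
d7 = 34
d8 = -491/15
d9 = 37/6
endpoint = (-181/3, 47/30)

Apply edit: d4 := 4
  d5 = d4/3 + d1 + d3 = 109/3
  d6 = d2/3 + d1 + d3*3 = 637/9
  d7 = d3*2 = 34
  d8 = d1/5 - d5 = -491/15
  d9 = d5/2 - d4*3 = 37/6
Walk from origin (0, 0):
  seg 1: down by d8 = -491/15 → (0, 491/15)
  seg 2: left by d4 = 4 → (-4, 491/15)
  seg 3: down by d1 = 18 → (-4, 221/15)
  seg 4: left by d2 = 16/3 → (-28/3, 221/15)
  seg 5: up by d3 = 17 → (-28/3, 476/15)
  seg 6: up by d9 = 37/6 → (-28/3, 379/10)
  seg 7: left by d7 = 34 → (-130/3, 379/10)
  seg 8: left by d3 = 17 → (-181/3, 379/10)
  seg 9: down by d5 = 109/3 → (-181/3, 47/30)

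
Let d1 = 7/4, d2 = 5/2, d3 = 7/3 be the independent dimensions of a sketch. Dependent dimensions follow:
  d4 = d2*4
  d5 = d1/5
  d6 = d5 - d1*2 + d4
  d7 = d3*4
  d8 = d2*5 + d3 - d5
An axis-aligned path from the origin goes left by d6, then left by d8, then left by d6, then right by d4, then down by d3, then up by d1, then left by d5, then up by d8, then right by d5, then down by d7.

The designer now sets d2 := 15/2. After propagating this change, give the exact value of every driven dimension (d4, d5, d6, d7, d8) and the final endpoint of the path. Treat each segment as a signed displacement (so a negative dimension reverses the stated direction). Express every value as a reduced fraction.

d4 = 30
d5 = 7/20
d6 = 537/20
d7 = 28/3
d8 = 2369/60
endpoint = (-3791/60, 887/30)

Apply edit: d2 := 15/2
  d4 = d2*4 = 30
  d5 = d1/5 = 7/20
  d6 = d5 - d1*2 + d4 = 537/20
  d7 = d3*4 = 28/3
  d8 = d2*5 + d3 - d5 = 2369/60
Walk from origin (0, 0):
  seg 1: left by d6 = 537/20 → (-537/20, 0)
  seg 2: left by d8 = 2369/60 → (-199/3, 0)
  seg 3: left by d6 = 537/20 → (-5591/60, 0)
  seg 4: right by d4 = 30 → (-3791/60, 0)
  seg 5: down by d3 = 7/3 → (-3791/60, -7/3)
  seg 6: up by d1 = 7/4 → (-3791/60, -7/12)
  seg 7: left by d5 = 7/20 → (-953/15, -7/12)
  seg 8: up by d8 = 2369/60 → (-953/15, 389/10)
  seg 9: right by d5 = 7/20 → (-3791/60, 389/10)
  seg 10: down by d7 = 28/3 → (-3791/60, 887/30)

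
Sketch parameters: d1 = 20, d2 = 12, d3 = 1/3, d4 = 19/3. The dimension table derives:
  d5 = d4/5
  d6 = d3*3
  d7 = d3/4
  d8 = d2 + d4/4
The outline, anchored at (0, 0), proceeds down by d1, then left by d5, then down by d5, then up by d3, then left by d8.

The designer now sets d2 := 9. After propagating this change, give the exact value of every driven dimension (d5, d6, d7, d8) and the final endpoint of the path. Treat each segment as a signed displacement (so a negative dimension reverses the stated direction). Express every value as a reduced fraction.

d5 = 19/15
d6 = 1
d7 = 1/12
d8 = 127/12
endpoint = (-237/20, -314/15)

Apply edit: d2 := 9
  d5 = d4/5 = 19/15
  d6 = d3*3 = 1
  d7 = d3/4 = 1/12
  d8 = d2 + d4/4 = 127/12
Walk from origin (0, 0):
  seg 1: down by d1 = 20 → (0, -20)
  seg 2: left by d5 = 19/15 → (-19/15, -20)
  seg 3: down by d5 = 19/15 → (-19/15, -319/15)
  seg 4: up by d3 = 1/3 → (-19/15, -314/15)
  seg 5: left by d8 = 127/12 → (-237/20, -314/15)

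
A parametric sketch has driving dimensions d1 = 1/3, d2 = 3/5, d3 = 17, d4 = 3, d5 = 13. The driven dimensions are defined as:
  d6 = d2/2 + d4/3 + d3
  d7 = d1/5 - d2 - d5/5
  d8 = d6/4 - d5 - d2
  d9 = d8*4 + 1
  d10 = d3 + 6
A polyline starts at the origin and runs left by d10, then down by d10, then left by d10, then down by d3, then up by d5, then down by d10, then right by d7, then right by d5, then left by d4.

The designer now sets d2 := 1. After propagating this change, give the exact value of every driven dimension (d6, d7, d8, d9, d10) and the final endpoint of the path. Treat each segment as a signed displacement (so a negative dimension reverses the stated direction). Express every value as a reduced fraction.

Apply edit: d2 := 1
  d6 = d2/2 + d4/3 + d3 = 37/2
  d7 = d1/5 - d2 - d5/5 = -53/15
  d8 = d6/4 - d5 - d2 = -75/8
  d9 = d8*4 + 1 = -73/2
  d10 = d3 + 6 = 23
Walk from origin (0, 0):
  seg 1: left by d10 = 23 → (-23, 0)
  seg 2: down by d10 = 23 → (-23, -23)
  seg 3: left by d10 = 23 → (-46, -23)
  seg 4: down by d3 = 17 → (-46, -40)
  seg 5: up by d5 = 13 → (-46, -27)
  seg 6: down by d10 = 23 → (-46, -50)
  seg 7: right by d7 = -53/15 → (-743/15, -50)
  seg 8: right by d5 = 13 → (-548/15, -50)
  seg 9: left by d4 = 3 → (-593/15, -50)

d6 = 37/2
d7 = -53/15
d8 = -75/8
d9 = -73/2
d10 = 23
endpoint = (-593/15, -50)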